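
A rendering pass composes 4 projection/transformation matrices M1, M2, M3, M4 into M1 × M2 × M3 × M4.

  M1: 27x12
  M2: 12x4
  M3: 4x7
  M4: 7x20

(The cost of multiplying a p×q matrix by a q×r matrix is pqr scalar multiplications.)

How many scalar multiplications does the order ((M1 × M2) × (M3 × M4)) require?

(M1 × M2): 27×12 by 12×4 → 27×4, cost 27·12·4 = 1296
(M3 × M4): 4×7 by 7×20 → 4×20, cost 4·7·20 = 560
((M1 × M2) × (M3 × M4)): 27×4 by 4×20 → 27×20, cost 27·4·20 = 2160; cumulative 4016
Total: 4016 scalar multiplications.

4016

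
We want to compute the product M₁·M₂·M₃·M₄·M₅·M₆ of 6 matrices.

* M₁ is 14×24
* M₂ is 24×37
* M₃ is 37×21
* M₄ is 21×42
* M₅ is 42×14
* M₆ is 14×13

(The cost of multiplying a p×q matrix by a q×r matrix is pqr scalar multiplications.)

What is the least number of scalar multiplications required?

42183

Adjacent pairs: M₁M₂ = 14·24·37 = 12432; M₂M₃ = 24·37·21 = 18648; M₃M₄ = 37·21·42 = 32634; M₄M₅ = 21·42·14 = 12348; M₅M₆ = 42·14·13 = 7644.
Length 3: M₁..M₃: k=1: 0+18648+14·24·21=25704; k=2: 12432+0+14·37·21=23310 → min 23310 | M₂..M₄: k=2: 0+32634+24·37·42=69930; k=3: 18648+0+24·21·42=39816 → min 39816 | M₃..M₅: k=3: 0+12348+37·21·14=23226; k=4: 32634+0+37·42·14=54390 → min 23226 | M₄..M₆: k=4: 0+7644+21·42·13=19110; k=5: 12348+0+21·14·13=16170 → min 16170.
Length 4: M₁..M₄: k=1: 0+39816+14·24·42=53928; k=2: 12432+32634+14·37·42=66822; k=3: 23310+0+14·21·42=35658 → min 35658 | M₂..M₅: k=2: 0+23226+24·37·14=35658; k=3: 18648+12348+24·21·14=38052; k=4: 39816+0+24·42·14=53928 → min 35658 | M₃..M₆: k=3: 0+16170+37·21·13=26271; k=4: 32634+7644+37·42·13=60480; k=5: 23226+0+37·14·13=29960 → min 26271.
Length 5: M₁..M₅: k=1: 0+35658+14·24·14=40362; k=2: 12432+23226+14·37·14=42910; k=3: 23310+12348+14·21·14=39774; k=4: 35658+0+14·42·14=43890 → min 39774 | M₂..M₆: k=2: 0+26271+24·37·13=37815; k=3: 18648+16170+24·21·13=41370; k=4: 39816+7644+24·42·13=60564; k=5: 35658+0+24·14·13=40026 → min 37815.
Length 6: M₁..M₆: k=1: 0+37815+14·24·13=42183; k=2: 12432+26271+14·37·13=45437; k=3: 23310+16170+14·21·13=43302; k=4: 35658+7644+14·42·13=50946; k=5: 39774+0+14·14·13=42322 → min 42183.
Optimal order: (M₁·(M₂·(M₃·((M₄·M₅)·M₆)))) with cost 42183.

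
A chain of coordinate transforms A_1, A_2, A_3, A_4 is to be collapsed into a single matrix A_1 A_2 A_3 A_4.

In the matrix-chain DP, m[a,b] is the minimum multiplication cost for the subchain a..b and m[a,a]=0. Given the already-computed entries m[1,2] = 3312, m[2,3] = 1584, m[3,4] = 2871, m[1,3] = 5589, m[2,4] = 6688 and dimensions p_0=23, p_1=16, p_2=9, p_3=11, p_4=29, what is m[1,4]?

12186

m[1,4] = min over k∈[1,3] of m[1,k]+m[k+1,4]+p_{0}·p_k·p_{4}.
k=1: 0 + 6688 + 23·16·29 = 17360; k=2: 3312 + 2871 + 23·9·29 = 12186; k=3: 5589 + 0 + 23·11·29 = 12926.
Minimum: 12186 at k=2.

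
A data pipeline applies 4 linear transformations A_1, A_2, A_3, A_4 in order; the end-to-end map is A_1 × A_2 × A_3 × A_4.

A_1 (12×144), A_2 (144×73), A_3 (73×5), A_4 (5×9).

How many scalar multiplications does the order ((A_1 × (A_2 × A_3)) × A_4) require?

(A_2 × A_3): 144×73 by 73×5 → 144×5, cost 144·73·5 = 52560
(A_1 × (A_2 × A_3)): 12×144 by 144×5 → 12×5, cost 12·144·5 = 8640; cumulative 61200
((A_1 × (A_2 × A_3)) × A_4): 12×5 by 5×9 → 12×9, cost 12·5·9 = 540; cumulative 61740
Total: 61740 scalar multiplications.

61740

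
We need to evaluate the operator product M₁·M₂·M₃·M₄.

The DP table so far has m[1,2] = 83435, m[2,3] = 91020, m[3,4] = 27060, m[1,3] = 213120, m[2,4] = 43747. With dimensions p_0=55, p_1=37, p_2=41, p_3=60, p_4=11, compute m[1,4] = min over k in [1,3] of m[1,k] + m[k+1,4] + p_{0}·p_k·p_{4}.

m[1,4] = min over k∈[1,3] of m[1,k]+m[k+1,4]+p_{0}·p_k·p_{4}.
k=1: 0 + 43747 + 55·37·11 = 66132; k=2: 83435 + 27060 + 55·41·11 = 135300; k=3: 213120 + 0 + 55·60·11 = 249420.
Minimum: 66132 at k=1.

66132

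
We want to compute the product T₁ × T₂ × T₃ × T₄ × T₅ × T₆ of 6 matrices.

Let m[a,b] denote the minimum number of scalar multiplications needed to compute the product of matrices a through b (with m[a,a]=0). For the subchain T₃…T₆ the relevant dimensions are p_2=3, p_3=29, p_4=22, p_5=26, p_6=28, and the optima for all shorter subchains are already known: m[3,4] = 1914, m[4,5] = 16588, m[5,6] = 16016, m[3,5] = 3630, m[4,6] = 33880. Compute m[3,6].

5814

m[3,6] = min over k∈[3,5] of m[3,k]+m[k+1,6]+p_{2}·p_k·p_{6}.
k=3: 0 + 33880 + 3·29·28 = 36316; k=4: 1914 + 16016 + 3·22·28 = 19778; k=5: 3630 + 0 + 3·26·28 = 5814.
Minimum: 5814 at k=5.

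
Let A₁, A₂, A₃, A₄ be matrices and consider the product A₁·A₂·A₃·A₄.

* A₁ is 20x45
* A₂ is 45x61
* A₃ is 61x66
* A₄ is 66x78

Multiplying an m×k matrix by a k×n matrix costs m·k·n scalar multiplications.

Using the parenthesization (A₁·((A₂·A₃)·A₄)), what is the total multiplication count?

483030

(A₂·A₃): 45×61 by 61×66 → 45×66, cost 45·61·66 = 181170
((A₂·A₃)·A₄): 45×66 by 66×78 → 45×78, cost 45·66·78 = 231660; cumulative 412830
(A₁·((A₂·A₃)·A₄)): 20×45 by 45×78 → 20×78, cost 20·45·78 = 70200; cumulative 483030
Total: 483030 scalar multiplications.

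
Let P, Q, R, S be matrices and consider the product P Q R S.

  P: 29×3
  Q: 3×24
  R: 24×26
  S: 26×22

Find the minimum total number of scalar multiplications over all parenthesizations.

5502

Adjacent pairs: PQ = 29·3·24 = 2088; QR = 3·24·26 = 1872; RS = 24·26·22 = 13728.
Length 3: P..R: k=1: 0+1872+29·3·26=4134; k=2: 2088+0+29·24·26=20184 → min 4134 | Q..S: k=2: 0+13728+3·24·22=15312; k=3: 1872+0+3·26·22=3588 → min 3588.
Length 4: P..S: k=1: 0+3588+29·3·22=5502; k=2: 2088+13728+29·24·22=31128; k=3: 4134+0+29·26·22=20722 → min 5502.
Optimal order: (P ((Q R) S)) with cost 5502.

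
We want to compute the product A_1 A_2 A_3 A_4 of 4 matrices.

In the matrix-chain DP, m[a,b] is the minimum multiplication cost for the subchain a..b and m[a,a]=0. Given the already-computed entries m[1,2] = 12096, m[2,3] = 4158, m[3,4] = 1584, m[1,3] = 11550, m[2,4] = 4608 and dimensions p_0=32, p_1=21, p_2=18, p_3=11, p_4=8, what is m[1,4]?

m[1,4] = min over k∈[1,3] of m[1,k]+m[k+1,4]+p_{0}·p_k·p_{4}.
k=1: 0 + 4608 + 32·21·8 = 9984; k=2: 12096 + 1584 + 32·18·8 = 18288; k=3: 11550 + 0 + 32·11·8 = 14366.
Minimum: 9984 at k=1.

9984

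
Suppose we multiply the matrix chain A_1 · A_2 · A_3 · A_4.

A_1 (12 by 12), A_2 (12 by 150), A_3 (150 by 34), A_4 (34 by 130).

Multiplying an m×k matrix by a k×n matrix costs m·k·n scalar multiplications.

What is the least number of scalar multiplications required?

119136

Adjacent pairs: A_1A_2 = 12·12·150 = 21600; A_2A_3 = 12·150·34 = 61200; A_3A_4 = 150·34·130 = 663000.
Length 3: A_1..A_3: k=1: 0+61200+12·12·34=66096; k=2: 21600+0+12·150·34=82800 → min 66096 | A_2..A_4: k=2: 0+663000+12·150·130=897000; k=3: 61200+0+12·34·130=114240 → min 114240.
Length 4: A_1..A_4: k=1: 0+114240+12·12·130=132960; k=2: 21600+663000+12·150·130=918600; k=3: 66096+0+12·34·130=119136 → min 119136.
Optimal order: ((A_1 · (A_2 · A_3)) · A_4) with cost 119136.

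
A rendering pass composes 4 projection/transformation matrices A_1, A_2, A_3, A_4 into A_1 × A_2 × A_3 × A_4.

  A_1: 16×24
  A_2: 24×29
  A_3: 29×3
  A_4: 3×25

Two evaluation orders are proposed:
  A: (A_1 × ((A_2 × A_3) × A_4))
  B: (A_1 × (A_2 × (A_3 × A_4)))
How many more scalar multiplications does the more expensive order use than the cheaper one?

Order A = (A_1 × ((A_2 × A_3) × A_4)): (A_2 × A_3): 24×29 by 29×3 → 24×3, cost 24·29·3 = 2088; ((A_2 × A_3) × A_4): 24×3 by 3×25 → 24×25, cost 24·3·25 = 1800; cumulative 3888; (A_1 × ((A_2 × A_3) × A_4)): 16×24 by 24×25 → 16×25, cost 16·24·25 = 9600; cumulative 13488. Total 13488.
Order B = (A_1 × (A_2 × (A_3 × A_4))): (A_3 × A_4): 29×3 by 3×25 → 29×25, cost 29·3·25 = 2175; (A_2 × (A_3 × A_4)): 24×29 by 29×25 → 24×25, cost 24·29·25 = 17400; cumulative 19575; (A_1 × (A_2 × (A_3 × A_4))): 16×24 by 24×25 → 16×25, cost 16·24·25 = 9600; cumulative 29175. Total 29175.
Difference: |13488 − 29175| = 15687.

15687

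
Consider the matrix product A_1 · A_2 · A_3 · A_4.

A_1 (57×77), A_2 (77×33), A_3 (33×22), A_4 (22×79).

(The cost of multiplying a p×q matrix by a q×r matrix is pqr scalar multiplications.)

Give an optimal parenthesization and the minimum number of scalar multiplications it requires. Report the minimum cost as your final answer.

251526

Adjacent pairs: A_1A_2 = 57·77·33 = 144837; A_2A_3 = 77·33·22 = 55902; A_3A_4 = 33·22·79 = 57354.
Length 3: A_1..A_3: k=1: 0+55902+57·77·22=152460; k=2: 144837+0+57·33·22=186219 → min 152460 | A_2..A_4: k=2: 0+57354+77·33·79=258093; k=3: 55902+0+77·22·79=189728 → min 189728.
Length 4: A_1..A_4: k=1: 0+189728+57·77·79=536459; k=2: 144837+57354+57·33·79=350790; k=3: 152460+0+57·22·79=251526 → min 251526.
Optimal parenthesization: ((A_1 · (A_2 · A_3)) · A_4) with cost 251526.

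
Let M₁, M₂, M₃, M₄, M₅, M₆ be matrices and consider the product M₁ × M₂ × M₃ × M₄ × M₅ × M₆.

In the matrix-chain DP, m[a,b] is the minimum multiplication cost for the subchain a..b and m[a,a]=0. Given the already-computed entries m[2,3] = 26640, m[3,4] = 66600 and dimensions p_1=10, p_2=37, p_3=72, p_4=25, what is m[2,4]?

m[2,4] = min over k∈[2,3] of m[2,k]+m[k+1,4]+p_{1}·p_k·p_{4}.
k=2: 0 + 66600 + 10·37·25 = 75850; k=3: 26640 + 0 + 10·72·25 = 44640.
Minimum: 44640 at k=3.

44640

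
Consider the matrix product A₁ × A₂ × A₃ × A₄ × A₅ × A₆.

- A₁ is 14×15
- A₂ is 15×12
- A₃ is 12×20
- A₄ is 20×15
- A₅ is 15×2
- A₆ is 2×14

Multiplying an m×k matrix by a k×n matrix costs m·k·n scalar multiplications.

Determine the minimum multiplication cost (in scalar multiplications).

2252

Adjacent pairs: A₁A₂ = 14·15·12 = 2520; A₂A₃ = 15·12·20 = 3600; A₃A₄ = 12·20·15 = 3600; A₄A₅ = 20·15·2 = 600; A₅A₆ = 15·2·14 = 420.
Length 3: A₁..A₃: k=1: 0+3600+14·15·20=7800; k=2: 2520+0+14·12·20=5880 → min 5880 | A₂..A₄: k=2: 0+3600+15·12·15=6300; k=3: 3600+0+15·20·15=8100 → min 6300 | A₃..A₅: k=3: 0+600+12·20·2=1080; k=4: 3600+0+12·15·2=3960 → min 1080 | A₄..A₆: k=4: 0+420+20·15·14=4620; k=5: 600+0+20·2·14=1160 → min 1160.
Length 4: A₁..A₄: k=1: 0+6300+14·15·15=9450; k=2: 2520+3600+14·12·15=8640; k=3: 5880+0+14·20·15=10080 → min 8640 | A₂..A₅: k=2: 0+1080+15·12·2=1440; k=3: 3600+600+15·20·2=4800; k=4: 6300+0+15·15·2=6750 → min 1440 | A₃..A₆: k=3: 0+1160+12·20·14=4520; k=4: 3600+420+12·15·14=6540; k=5: 1080+0+12·2·14=1416 → min 1416.
Length 5: A₁..A₅: k=1: 0+1440+14·15·2=1860; k=2: 2520+1080+14·12·2=3936; k=3: 5880+600+14·20·2=7040; k=4: 8640+0+14·15·2=9060 → min 1860 | A₂..A₆: k=2: 0+1416+15·12·14=3936; k=3: 3600+1160+15·20·14=8960; k=4: 6300+420+15·15·14=9870; k=5: 1440+0+15·2·14=1860 → min 1860.
Length 6: A₁..A₆: k=1: 0+1860+14·15·14=4800; k=2: 2520+1416+14·12·14=6288; k=3: 5880+1160+14·20·14=10960; k=4: 8640+420+14·15·14=12000; k=5: 1860+0+14·2·14=2252 → min 2252.
Optimal order: ((A₁ × (A₂ × (A₃ × (A₄ × A₅)))) × A₆) with cost 2252.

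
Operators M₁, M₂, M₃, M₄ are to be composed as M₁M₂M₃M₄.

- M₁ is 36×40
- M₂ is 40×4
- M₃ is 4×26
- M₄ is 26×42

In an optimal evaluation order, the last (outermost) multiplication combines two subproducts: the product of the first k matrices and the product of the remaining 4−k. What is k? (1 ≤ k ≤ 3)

Adjacent pairs: M₁M₂ = 36·40·4 = 5760; M₂M₃ = 40·4·26 = 4160; M₃M₄ = 4·26·42 = 4368.
Length 3: M₁..M₃: k=1: 0+4160+36·40·26=41600; k=2: 5760+0+36·4·26=9504 → min 9504 | M₂..M₄: k=2: 0+4368+40·4·42=11088; k=3: 4160+0+40·26·42=47840 → min 11088.
Top-level splits: k=1: (M₁..M₁)·(M₂..M₄) → 0+11088+36·40·42 = 71568; k=2: (M₁..M₂)·(M₃..M₄) → 5760+4368+36·4·42 = 16176; k=3: (M₁..M₃)·(M₄..M₄) → 9504+0+36·26·42 = 48816.
Best split is after M₂, i.e. k = 2.

2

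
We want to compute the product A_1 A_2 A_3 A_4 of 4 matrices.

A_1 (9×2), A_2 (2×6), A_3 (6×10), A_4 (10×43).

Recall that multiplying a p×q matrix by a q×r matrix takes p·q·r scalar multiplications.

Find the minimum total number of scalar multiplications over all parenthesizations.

1754

Adjacent pairs: A_1A_2 = 9·2·6 = 108; A_2A_3 = 2·6·10 = 120; A_3A_4 = 6·10·43 = 2580.
Length 3: A_1..A_3: k=1: 0+120+9·2·10=300; k=2: 108+0+9·6·10=648 → min 300 | A_2..A_4: k=2: 0+2580+2·6·43=3096; k=3: 120+0+2·10·43=980 → min 980.
Length 4: A_1..A_4: k=1: 0+980+9·2·43=1754; k=2: 108+2580+9·6·43=5010; k=3: 300+0+9·10·43=4170 → min 1754.
Optimal order: (A_1 ((A_2 A_3) A_4)) with cost 1754.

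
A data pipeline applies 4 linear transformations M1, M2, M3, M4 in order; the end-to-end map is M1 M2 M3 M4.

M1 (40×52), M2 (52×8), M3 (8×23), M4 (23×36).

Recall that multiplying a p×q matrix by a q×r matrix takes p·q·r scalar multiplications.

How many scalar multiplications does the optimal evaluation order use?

Adjacent pairs: M1M2 = 40·52·8 = 16640; M2M3 = 52·8·23 = 9568; M3M4 = 8·23·36 = 6624.
Length 3: M1..M3: k=1: 0+9568+40·52·23=57408; k=2: 16640+0+40·8·23=24000 → min 24000 | M2..M4: k=2: 0+6624+52·8·36=21600; k=3: 9568+0+52·23·36=52624 → min 21600.
Length 4: M1..M4: k=1: 0+21600+40·52·36=96480; k=2: 16640+6624+40·8·36=34784; k=3: 24000+0+40·23·36=57120 → min 34784.
Optimal order: ((M1 M2) (M3 M4)) with cost 34784.

34784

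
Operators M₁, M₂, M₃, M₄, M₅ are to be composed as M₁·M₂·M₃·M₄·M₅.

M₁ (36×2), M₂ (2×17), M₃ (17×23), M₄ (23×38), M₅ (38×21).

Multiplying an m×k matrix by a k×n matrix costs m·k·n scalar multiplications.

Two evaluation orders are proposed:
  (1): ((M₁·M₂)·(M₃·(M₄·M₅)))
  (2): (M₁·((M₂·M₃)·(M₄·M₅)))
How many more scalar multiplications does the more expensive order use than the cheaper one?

19027

Order (1) = ((M₁·M₂)·(M₃·(M₄·M₅))): (M₁·M₂): 36×2 by 2×17 → 36×17, cost 36·2·17 = 1224; (M₄·M₅): 23×38 by 38×21 → 23×21, cost 23·38·21 = 18354; (M₃·(M₄·M₅)): 17×23 by 23×21 → 17×21, cost 17·23·21 = 8211; cumulative 26565; ((M₁·M₂)·(M₃·(M₄·M₅))): 36×17 by 17×21 → 36×21, cost 36·17·21 = 12852; cumulative 40641. Total 40641.
Order (2) = (M₁·((M₂·M₃)·(M₄·M₅))): (M₂·M₃): 2×17 by 17×23 → 2×23, cost 2·17·23 = 782; (M₄·M₅): 23×38 by 38×21 → 23×21, cost 23·38·21 = 18354; ((M₂·M₃)·(M₄·M₅)): 2×23 by 23×21 → 2×21, cost 2·23·21 = 966; cumulative 20102; (M₁·((M₂·M₃)·(M₄·M₅))): 36×2 by 2×21 → 36×21, cost 36·2·21 = 1512; cumulative 21614. Total 21614.
Difference: |40641 − 21614| = 19027.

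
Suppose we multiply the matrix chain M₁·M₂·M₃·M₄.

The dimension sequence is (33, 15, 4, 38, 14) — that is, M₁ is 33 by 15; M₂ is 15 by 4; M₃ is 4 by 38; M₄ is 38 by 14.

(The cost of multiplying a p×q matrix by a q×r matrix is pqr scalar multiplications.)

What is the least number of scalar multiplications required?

5956

Adjacent pairs: M₁M₂ = 33·15·4 = 1980; M₂M₃ = 15·4·38 = 2280; M₃M₄ = 4·38·14 = 2128.
Length 3: M₁..M₃: k=1: 0+2280+33·15·38=21090; k=2: 1980+0+33·4·38=6996 → min 6996 | M₂..M₄: k=2: 0+2128+15·4·14=2968; k=3: 2280+0+15·38·14=10260 → min 2968.
Length 4: M₁..M₄: k=1: 0+2968+33·15·14=9898; k=2: 1980+2128+33·4·14=5956; k=3: 6996+0+33·38·14=24552 → min 5956.
Optimal order: ((M₁·M₂)·(M₃·M₄)) with cost 5956.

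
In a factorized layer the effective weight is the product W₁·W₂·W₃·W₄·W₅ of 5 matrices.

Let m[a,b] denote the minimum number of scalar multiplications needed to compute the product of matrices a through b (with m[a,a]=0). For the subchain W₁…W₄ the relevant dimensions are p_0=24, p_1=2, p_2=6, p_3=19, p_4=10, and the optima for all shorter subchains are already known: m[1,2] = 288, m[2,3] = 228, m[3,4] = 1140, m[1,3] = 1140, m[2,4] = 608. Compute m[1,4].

1088

m[1,4] = min over k∈[1,3] of m[1,k]+m[k+1,4]+p_{0}·p_k·p_{4}.
k=1: 0 + 608 + 24·2·10 = 1088; k=2: 288 + 1140 + 24·6·10 = 2868; k=3: 1140 + 0 + 24·19·10 = 5700.
Minimum: 1088 at k=1.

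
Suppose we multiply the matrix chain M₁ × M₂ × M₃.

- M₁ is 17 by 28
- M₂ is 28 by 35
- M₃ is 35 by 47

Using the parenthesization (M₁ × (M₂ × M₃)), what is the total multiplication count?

68432

(M₂ × M₃): 28×35 by 35×47 → 28×47, cost 28·35·47 = 46060
(M₁ × (M₂ × M₃)): 17×28 by 28×47 → 17×47, cost 17·28·47 = 22372; cumulative 68432
Total: 68432 scalar multiplications.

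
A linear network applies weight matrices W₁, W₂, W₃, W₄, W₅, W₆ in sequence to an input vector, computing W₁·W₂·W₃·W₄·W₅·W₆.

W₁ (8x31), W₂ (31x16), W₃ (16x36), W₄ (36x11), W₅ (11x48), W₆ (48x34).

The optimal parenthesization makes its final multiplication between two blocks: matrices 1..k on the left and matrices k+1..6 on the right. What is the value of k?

5

Adjacent pairs: W₁W₂ = 8·31·16 = 3968; W₂W₃ = 31·16·36 = 17856; W₃W₄ = 16·36·11 = 6336; W₄W₅ = 36·11·48 = 19008; W₅W₆ = 11·48·34 = 17952.
Length 3: W₁..W₃: k=1: 0+17856+8·31·36=26784; k=2: 3968+0+8·16·36=8576 → min 8576 | W₂..W₄: k=2: 0+6336+31·16·11=11792; k=3: 17856+0+31·36·11=30132 → min 11792 | W₃..W₅: k=3: 0+19008+16·36·48=46656; k=4: 6336+0+16·11·48=14784 → min 14784 | W₄..W₆: k=4: 0+17952+36·11·34=31416; k=5: 19008+0+36·48·34=77760 → min 31416.
Length 4: W₁..W₄: k=1: 0+11792+8·31·11=14520; k=2: 3968+6336+8·16·11=11712; k=3: 8576+0+8·36·11=11744 → min 11712 | W₂..W₅: k=2: 0+14784+31·16·48=38592; k=3: 17856+19008+31·36·48=90432; k=4: 11792+0+31·11·48=28160 → min 28160 | W₃..W₆: k=3: 0+31416+16·36·34=51000; k=4: 6336+17952+16·11·34=30272; k=5: 14784+0+16·48·34=40896 → min 30272.
Length 5: W₁..W₅: k=1: 0+28160+8·31·48=40064; k=2: 3968+14784+8·16·48=24896; k=3: 8576+19008+8·36·48=41408; k=4: 11712+0+8·11·48=15936 → min 15936 | W₂..W₆: k=2: 0+30272+31·16·34=47136; k=3: 17856+31416+31·36·34=87216; k=4: 11792+17952+31·11·34=41338; k=5: 28160+0+31·48·34=78752 → min 41338.
Top-level splits: k=1: (W₁..W₁)·(W₂..W₆) → 0+41338+8·31·34 = 49770; k=2: (W₁..W₂)·(W₃..W₆) → 3968+30272+8·16·34 = 38592; k=3: (W₁..W₃)·(W₄..W₆) → 8576+31416+8·36·34 = 49784; k=4: (W₁..W₄)·(W₅..W₆) → 11712+17952+8·11·34 = 32656; k=5: (W₁..W₅)·(W₆..W₆) → 15936+0+8·48·34 = 28992.
Best split is after W₅, i.e. k = 5.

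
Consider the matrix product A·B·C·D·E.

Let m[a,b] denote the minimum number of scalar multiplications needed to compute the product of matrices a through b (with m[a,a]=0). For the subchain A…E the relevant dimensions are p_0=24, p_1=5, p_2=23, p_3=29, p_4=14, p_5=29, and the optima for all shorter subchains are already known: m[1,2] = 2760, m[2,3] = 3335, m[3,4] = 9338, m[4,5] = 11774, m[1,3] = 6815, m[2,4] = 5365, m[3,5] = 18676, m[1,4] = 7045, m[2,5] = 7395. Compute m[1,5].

10875

m[1,5] = min over k∈[1,4] of m[1,k]+m[k+1,5]+p_{0}·p_k·p_{5}.
k=1: 0 + 7395 + 24·5·29 = 10875; k=2: 2760 + 18676 + 24·23·29 = 37444; k=3: 6815 + 11774 + 24·29·29 = 38773; k=4: 7045 + 0 + 24·14·29 = 16789.
Minimum: 10875 at k=1.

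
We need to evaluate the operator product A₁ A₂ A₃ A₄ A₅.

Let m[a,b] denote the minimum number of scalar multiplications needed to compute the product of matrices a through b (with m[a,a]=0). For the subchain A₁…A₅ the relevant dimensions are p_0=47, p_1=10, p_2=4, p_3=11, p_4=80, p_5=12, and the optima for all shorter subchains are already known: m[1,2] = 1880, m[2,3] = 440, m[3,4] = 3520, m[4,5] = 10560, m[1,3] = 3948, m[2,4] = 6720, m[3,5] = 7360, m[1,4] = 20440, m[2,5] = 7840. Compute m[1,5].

m[1,5] = min over k∈[1,4] of m[1,k]+m[k+1,5]+p_{0}·p_k·p_{5}.
k=1: 0 + 7840 + 47·10·12 = 13480; k=2: 1880 + 7360 + 47·4·12 = 11496; k=3: 3948 + 10560 + 47·11·12 = 20712; k=4: 20440 + 0 + 47·80·12 = 65560.
Minimum: 11496 at k=2.

11496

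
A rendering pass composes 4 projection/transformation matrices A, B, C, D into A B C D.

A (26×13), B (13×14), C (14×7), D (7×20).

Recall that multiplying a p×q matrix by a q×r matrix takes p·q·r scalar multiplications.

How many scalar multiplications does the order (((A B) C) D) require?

10920

(A B): 26×13 by 13×14 → 26×14, cost 26·13·14 = 4732
((A B) C): 26×14 by 14×7 → 26×7, cost 26·14·7 = 2548; cumulative 7280
(((A B) C) D): 26×7 by 7×20 → 26×20, cost 26·7·20 = 3640; cumulative 10920
Total: 10920 scalar multiplications.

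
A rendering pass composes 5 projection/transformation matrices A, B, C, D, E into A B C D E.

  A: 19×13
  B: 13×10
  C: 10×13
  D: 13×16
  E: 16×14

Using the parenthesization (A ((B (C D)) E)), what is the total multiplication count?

(C D): 10×13 by 13×16 → 10×16, cost 10·13·16 = 2080
(B (C D)): 13×10 by 10×16 → 13×16, cost 13·10·16 = 2080; cumulative 4160
((B (C D)) E): 13×16 by 16×14 → 13×14, cost 13·16·14 = 2912; cumulative 7072
(A ((B (C D)) E)): 19×13 by 13×14 → 19×14, cost 19·13·14 = 3458; cumulative 10530
Total: 10530 scalar multiplications.

10530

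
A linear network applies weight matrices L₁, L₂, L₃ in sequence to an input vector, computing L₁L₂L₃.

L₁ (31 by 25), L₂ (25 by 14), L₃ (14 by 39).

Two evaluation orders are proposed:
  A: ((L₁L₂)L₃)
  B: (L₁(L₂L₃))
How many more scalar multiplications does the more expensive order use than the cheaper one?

16099

Order A = ((L₁L₂)L₃): (L₁L₂): 31×25 by 25×14 → 31×14, cost 31·25·14 = 10850; ((L₁L₂)L₃): 31×14 by 14×39 → 31×39, cost 31·14·39 = 16926; cumulative 27776. Total 27776.
Order B = (L₁(L₂L₃)): (L₂L₃): 25×14 by 14×39 → 25×39, cost 25·14·39 = 13650; (L₁(L₂L₃)): 31×25 by 25×39 → 31×39, cost 31·25·39 = 30225; cumulative 43875. Total 43875.
Difference: |27776 − 43875| = 16099.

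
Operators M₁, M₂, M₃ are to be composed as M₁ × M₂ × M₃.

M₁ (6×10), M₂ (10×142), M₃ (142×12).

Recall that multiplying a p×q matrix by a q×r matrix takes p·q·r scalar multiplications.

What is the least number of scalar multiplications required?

Order (M₁ × (M₂ × M₃)): (M₂ × M₃): 10×142 by 142×12 → 10×12, cost 10·142·12 = 17040; (M₁ × (M₂ × M₃)): 6×10 by 10×12 → 6×12, cost 6·10·12 = 720; cumulative 17760. Total 17760.
Order ((M₁ × M₂) × M₃): (M₁ × M₂): 6×10 by 10×142 → 6×142, cost 6·10·142 = 8520; ((M₁ × M₂) × M₃): 6×142 by 142×12 → 6×12, cost 6·142·12 = 10224; cumulative 18744. Total 18744.
Minimum: 17760.

17760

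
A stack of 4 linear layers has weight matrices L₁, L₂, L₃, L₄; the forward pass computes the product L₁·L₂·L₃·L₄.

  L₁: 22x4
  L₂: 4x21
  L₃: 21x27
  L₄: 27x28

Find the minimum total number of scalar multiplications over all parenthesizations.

Adjacent pairs: L₁L₂ = 22·4·21 = 1848; L₂L₃ = 4·21·27 = 2268; L₃L₄ = 21·27·28 = 15876.
Length 3: L₁..L₃: k=1: 0+2268+22·4·27=4644; k=2: 1848+0+22·21·27=14322 → min 4644 | L₂..L₄: k=2: 0+15876+4·21·28=18228; k=3: 2268+0+4·27·28=5292 → min 5292.
Length 4: L₁..L₄: k=1: 0+5292+22·4·28=7756; k=2: 1848+15876+22·21·28=30660; k=3: 4644+0+22·27·28=21276 → min 7756.
Optimal order: (L₁·((L₂·L₃)·L₄)) with cost 7756.

7756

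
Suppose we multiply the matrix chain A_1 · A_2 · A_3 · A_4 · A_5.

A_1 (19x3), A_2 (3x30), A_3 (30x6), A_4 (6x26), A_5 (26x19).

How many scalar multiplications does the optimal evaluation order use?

Adjacent pairs: A_1A_2 = 19·3·30 = 1710; A_2A_3 = 3·30·6 = 540; A_3A_4 = 30·6·26 = 4680; A_4A_5 = 6·26·19 = 2964.
Length 3: A_1..A_3: k=1: 0+540+19·3·6=882; k=2: 1710+0+19·30·6=5130 → min 882 | A_2..A_4: k=2: 0+4680+3·30·26=7020; k=3: 540+0+3·6·26=1008 → min 1008 | A_3..A_5: k=3: 0+2964+30·6·19=6384; k=4: 4680+0+30·26·19=19500 → min 6384.
Length 4: A_1..A_4: k=1: 0+1008+19·3·26=2490; k=2: 1710+4680+19·30·26=21210; k=3: 882+0+19·6·26=3846 → min 2490 | A_2..A_5: k=2: 0+6384+3·30·19=8094; k=3: 540+2964+3·6·19=3846; k=4: 1008+0+3·26·19=2490 → min 2490.
Length 5: A_1..A_5: k=1: 0+2490+19·3·19=3573; k=2: 1710+6384+19·30·19=18924; k=3: 882+2964+19·6·19=6012; k=4: 2490+0+19·26·19=11876 → min 3573.
Optimal order: (A_1 · (((A_2 · A_3) · A_4) · A_5)) with cost 3573.

3573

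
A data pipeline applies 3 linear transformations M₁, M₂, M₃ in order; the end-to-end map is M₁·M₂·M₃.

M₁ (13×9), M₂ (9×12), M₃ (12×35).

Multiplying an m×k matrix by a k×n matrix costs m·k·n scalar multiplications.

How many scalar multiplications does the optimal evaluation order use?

Order (M₁·(M₂·M₃)): (M₂·M₃): 9×12 by 12×35 → 9×35, cost 9·12·35 = 3780; (M₁·(M₂·M₃)): 13×9 by 9×35 → 13×35, cost 13·9·35 = 4095; cumulative 7875. Total 7875.
Order ((M₁·M₂)·M₃): (M₁·M₂): 13×9 by 9×12 → 13×12, cost 13·9·12 = 1404; ((M₁·M₂)·M₃): 13×12 by 12×35 → 13×35, cost 13·12·35 = 5460; cumulative 6864. Total 6864.
Minimum: 6864.

6864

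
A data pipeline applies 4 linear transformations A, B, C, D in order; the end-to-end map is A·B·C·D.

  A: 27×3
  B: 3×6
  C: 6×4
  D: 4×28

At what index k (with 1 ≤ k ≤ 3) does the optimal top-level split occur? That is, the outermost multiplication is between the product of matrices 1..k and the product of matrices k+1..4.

1

Adjacent pairs: AB = 27·3·6 = 486; BC = 3·6·4 = 72; CD = 6·4·28 = 672.
Length 3: A..C: k=1: 0+72+27·3·4=396; k=2: 486+0+27·6·4=1134 → min 396 | B..D: k=2: 0+672+3·6·28=1176; k=3: 72+0+3·4·28=408 → min 408.
Top-level splits: k=1: (A..A)·(B..D) → 0+408+27·3·28 = 2676; k=2: (A..B)·(C..D) → 486+672+27·6·28 = 5694; k=3: (A..C)·(D..D) → 396+0+27·4·28 = 3420.
Best split is after A, i.e. k = 1.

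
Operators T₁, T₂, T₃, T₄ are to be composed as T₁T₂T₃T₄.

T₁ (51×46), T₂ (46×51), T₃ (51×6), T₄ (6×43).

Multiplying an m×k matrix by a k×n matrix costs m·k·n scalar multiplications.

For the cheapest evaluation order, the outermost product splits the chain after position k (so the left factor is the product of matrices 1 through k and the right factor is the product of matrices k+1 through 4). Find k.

3

Adjacent pairs: T₁T₂ = 51·46·51 = 119646; T₂T₃ = 46·51·6 = 14076; T₃T₄ = 51·6·43 = 13158.
Length 3: T₁..T₃: k=1: 0+14076+51·46·6=28152; k=2: 119646+0+51·51·6=135252 → min 28152 | T₂..T₄: k=2: 0+13158+46·51·43=114036; k=3: 14076+0+46·6·43=25944 → min 25944.
Top-level splits: k=1: (T₁..T₁)·(T₂..T₄) → 0+25944+51·46·43 = 126822; k=2: (T₁..T₂)·(T₃..T₄) → 119646+13158+51·51·43 = 244647; k=3: (T₁..T₃)·(T₄..T₄) → 28152+0+51·6·43 = 41310.
Best split is after T₃, i.e. k = 3.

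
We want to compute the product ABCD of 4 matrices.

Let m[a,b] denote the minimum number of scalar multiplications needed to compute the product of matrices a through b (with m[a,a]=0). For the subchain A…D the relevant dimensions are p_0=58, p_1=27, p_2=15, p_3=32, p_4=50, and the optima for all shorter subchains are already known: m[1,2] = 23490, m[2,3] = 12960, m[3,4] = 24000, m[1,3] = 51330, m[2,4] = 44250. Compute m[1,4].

90990

m[1,4] = min over k∈[1,3] of m[1,k]+m[k+1,4]+p_{0}·p_k·p_{4}.
k=1: 0 + 44250 + 58·27·50 = 122550; k=2: 23490 + 24000 + 58·15·50 = 90990; k=3: 51330 + 0 + 58·32·50 = 144130.
Minimum: 90990 at k=2.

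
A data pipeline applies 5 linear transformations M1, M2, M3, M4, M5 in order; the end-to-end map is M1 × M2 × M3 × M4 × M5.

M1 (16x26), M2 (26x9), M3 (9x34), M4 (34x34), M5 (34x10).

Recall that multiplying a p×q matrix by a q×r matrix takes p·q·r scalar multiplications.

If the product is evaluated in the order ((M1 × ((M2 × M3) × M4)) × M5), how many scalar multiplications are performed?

(M2 × M3): 26×9 by 9×34 → 26×34, cost 26·9·34 = 7956
((M2 × M3) × M4): 26×34 by 34×34 → 26×34, cost 26·34·34 = 30056; cumulative 38012
(M1 × ((M2 × M3) × M4)): 16×26 by 26×34 → 16×34, cost 16·26·34 = 14144; cumulative 52156
((M1 × ((M2 × M3) × M4)) × M5): 16×34 by 34×10 → 16×10, cost 16·34·10 = 5440; cumulative 57596
Total: 57596 scalar multiplications.

57596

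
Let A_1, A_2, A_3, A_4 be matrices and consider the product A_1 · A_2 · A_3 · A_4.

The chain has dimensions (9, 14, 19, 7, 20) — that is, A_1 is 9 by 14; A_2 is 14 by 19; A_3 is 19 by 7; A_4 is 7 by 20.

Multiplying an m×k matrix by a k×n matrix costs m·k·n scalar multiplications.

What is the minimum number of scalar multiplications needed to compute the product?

4004

Adjacent pairs: A_1A_2 = 9·14·19 = 2394; A_2A_3 = 14·19·7 = 1862; A_3A_4 = 19·7·20 = 2660.
Length 3: A_1..A_3: k=1: 0+1862+9·14·7=2744; k=2: 2394+0+9·19·7=3591 → min 2744 | A_2..A_4: k=2: 0+2660+14·19·20=7980; k=3: 1862+0+14·7·20=3822 → min 3822.
Length 4: A_1..A_4: k=1: 0+3822+9·14·20=6342; k=2: 2394+2660+9·19·20=8474; k=3: 2744+0+9·7·20=4004 → min 4004.
Optimal order: ((A_1 · (A_2 · A_3)) · A_4) with cost 4004.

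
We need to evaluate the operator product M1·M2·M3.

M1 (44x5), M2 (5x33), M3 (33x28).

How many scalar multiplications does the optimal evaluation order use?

Order (M1·(M2·M3)): (M2·M3): 5×33 by 33×28 → 5×28, cost 5·33·28 = 4620; (M1·(M2·M3)): 44×5 by 5×28 → 44×28, cost 44·5·28 = 6160; cumulative 10780. Total 10780.
Order ((M1·M2)·M3): (M1·M2): 44×5 by 5×33 → 44×33, cost 44·5·33 = 7260; ((M1·M2)·M3): 44×33 by 33×28 → 44×28, cost 44·33·28 = 40656; cumulative 47916. Total 47916.
Minimum: 10780.

10780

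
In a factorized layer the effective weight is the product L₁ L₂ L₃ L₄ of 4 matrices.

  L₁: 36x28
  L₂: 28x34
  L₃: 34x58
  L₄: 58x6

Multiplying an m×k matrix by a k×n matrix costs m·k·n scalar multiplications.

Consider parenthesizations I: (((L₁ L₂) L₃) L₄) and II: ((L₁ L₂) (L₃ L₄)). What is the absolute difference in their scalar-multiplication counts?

64344

Order I = (((L₁ L₂) L₃) L₄): (L₁ L₂): 36×28 by 28×34 → 36×34, cost 36·28·34 = 34272; ((L₁ L₂) L₃): 36×34 by 34×58 → 36×58, cost 36·34·58 = 70992; cumulative 105264; (((L₁ L₂) L₃) L₄): 36×58 by 58×6 → 36×6, cost 36·58·6 = 12528; cumulative 117792. Total 117792.
Order II = ((L₁ L₂) (L₃ L₄)): (L₁ L₂): 36×28 by 28×34 → 36×34, cost 36·28·34 = 34272; (L₃ L₄): 34×58 by 58×6 → 34×6, cost 34·58·6 = 11832; ((L₁ L₂) (L₃ L₄)): 36×34 by 34×6 → 36×6, cost 36·34·6 = 7344; cumulative 53448. Total 53448.
Difference: |117792 − 53448| = 64344.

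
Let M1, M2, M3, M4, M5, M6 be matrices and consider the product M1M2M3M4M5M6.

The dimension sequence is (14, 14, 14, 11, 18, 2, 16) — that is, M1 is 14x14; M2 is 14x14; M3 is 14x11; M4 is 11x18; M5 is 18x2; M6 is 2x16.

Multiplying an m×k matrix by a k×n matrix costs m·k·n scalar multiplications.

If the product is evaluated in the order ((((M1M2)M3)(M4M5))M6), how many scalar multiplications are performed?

6052

(M1M2): 14×14 by 14×14 → 14×14, cost 14·14·14 = 2744
((M1M2)M3): 14×14 by 14×11 → 14×11, cost 14·14·11 = 2156; cumulative 4900
(M4M5): 11×18 by 18×2 → 11×2, cost 11·18·2 = 396
(((M1M2)M3)(M4M5)): 14×11 by 11×2 → 14×2, cost 14·11·2 = 308; cumulative 5604
((((M1M2)M3)(M4M5))M6): 14×2 by 2×16 → 14×16, cost 14·2·16 = 448; cumulative 6052
Total: 6052 scalar multiplications.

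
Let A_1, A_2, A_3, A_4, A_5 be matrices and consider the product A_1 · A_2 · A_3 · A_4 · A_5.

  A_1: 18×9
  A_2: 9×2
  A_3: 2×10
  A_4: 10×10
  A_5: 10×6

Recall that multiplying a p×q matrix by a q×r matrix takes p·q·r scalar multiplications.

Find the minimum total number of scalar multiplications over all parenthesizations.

860

Adjacent pairs: A_1A_2 = 18·9·2 = 324; A_2A_3 = 9·2·10 = 180; A_3A_4 = 2·10·10 = 200; A_4A_5 = 10·10·6 = 600.
Length 3: A_1..A_3: k=1: 0+180+18·9·10=1800; k=2: 324+0+18·2·10=684 → min 684 | A_2..A_4: k=2: 0+200+9·2·10=380; k=3: 180+0+9·10·10=1080 → min 380 | A_3..A_5: k=3: 0+600+2·10·6=720; k=4: 200+0+2·10·6=320 → min 320.
Length 4: A_1..A_4: k=1: 0+380+18·9·10=2000; k=2: 324+200+18·2·10=884; k=3: 684+0+18·10·10=2484 → min 884 | A_2..A_5: k=2: 0+320+9·2·6=428; k=3: 180+600+9·10·6=1320; k=4: 380+0+9·10·6=920 → min 428.
Length 5: A_1..A_5: k=1: 0+428+18·9·6=1400; k=2: 324+320+18·2·6=860; k=3: 684+600+18·10·6=2364; k=4: 884+0+18·10·6=1964 → min 860.
Optimal order: ((A_1 · A_2) · ((A_3 · A_4) · A_5)) with cost 860.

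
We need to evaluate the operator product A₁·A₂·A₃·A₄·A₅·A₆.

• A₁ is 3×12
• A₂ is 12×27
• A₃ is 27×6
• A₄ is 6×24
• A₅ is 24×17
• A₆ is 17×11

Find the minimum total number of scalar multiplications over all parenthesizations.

Adjacent pairs: A₁A₂ = 3·12·27 = 972; A₂A₃ = 12·27·6 = 1944; A₃A₄ = 27·6·24 = 3888; A₄A₅ = 6·24·17 = 2448; A₅A₆ = 24·17·11 = 4488.
Length 3: A₁..A₃: k=1: 0+1944+3·12·6=2160; k=2: 972+0+3·27·6=1458 → min 1458 | A₂..A₄: k=2: 0+3888+12·27·24=11664; k=3: 1944+0+12·6·24=3672 → min 3672 | A₃..A₅: k=3: 0+2448+27·6·17=5202; k=4: 3888+0+27·24·17=14904 → min 5202 | A₄..A₆: k=4: 0+4488+6·24·11=6072; k=5: 2448+0+6·17·11=3570 → min 3570.
Length 4: A₁..A₄: k=1: 0+3672+3·12·24=4536; k=2: 972+3888+3·27·24=6804; k=3: 1458+0+3·6·24=1890 → min 1890 | A₂..A₅: k=2: 0+5202+12·27·17=10710; k=3: 1944+2448+12·6·17=5616; k=4: 3672+0+12·24·17=8568 → min 5616 | A₃..A₆: k=3: 0+3570+27·6·11=5352; k=4: 3888+4488+27·24·11=15504; k=5: 5202+0+27·17·11=10251 → min 5352.
Length 5: A₁..A₅: k=1: 0+5616+3·12·17=6228; k=2: 972+5202+3·27·17=7551; k=3: 1458+2448+3·6·17=4212; k=4: 1890+0+3·24·17=3114 → min 3114 | A₂..A₆: k=2: 0+5352+12·27·11=8916; k=3: 1944+3570+12·6·11=6306; k=4: 3672+4488+12·24·11=11328; k=5: 5616+0+12·17·11=7860 → min 6306.
Length 6: A₁..A₆: k=1: 0+6306+3·12·11=6702; k=2: 972+5352+3·27·11=7215; k=3: 1458+3570+3·6·11=5226; k=4: 1890+4488+3·24·11=7170; k=5: 3114+0+3·17·11=3675 → min 3675.
Optimal order: (((((A₁·A₂)·A₃)·A₄)·A₅)·A₆) with cost 3675.

3675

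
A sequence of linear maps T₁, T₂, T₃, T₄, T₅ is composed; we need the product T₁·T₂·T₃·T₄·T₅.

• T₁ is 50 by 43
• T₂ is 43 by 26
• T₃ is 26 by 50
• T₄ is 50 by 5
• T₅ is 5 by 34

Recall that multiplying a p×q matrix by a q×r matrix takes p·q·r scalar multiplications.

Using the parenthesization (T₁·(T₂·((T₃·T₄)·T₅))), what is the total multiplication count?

122032

(T₃·T₄): 26×50 by 50×5 → 26×5, cost 26·50·5 = 6500
((T₃·T₄)·T₅): 26×5 by 5×34 → 26×34, cost 26·5·34 = 4420; cumulative 10920
(T₂·((T₃·T₄)·T₅)): 43×26 by 26×34 → 43×34, cost 43·26·34 = 38012; cumulative 48932
(T₁·(T₂·((T₃·T₄)·T₅))): 50×43 by 43×34 → 50×34, cost 50·43·34 = 73100; cumulative 122032
Total: 122032 scalar multiplications.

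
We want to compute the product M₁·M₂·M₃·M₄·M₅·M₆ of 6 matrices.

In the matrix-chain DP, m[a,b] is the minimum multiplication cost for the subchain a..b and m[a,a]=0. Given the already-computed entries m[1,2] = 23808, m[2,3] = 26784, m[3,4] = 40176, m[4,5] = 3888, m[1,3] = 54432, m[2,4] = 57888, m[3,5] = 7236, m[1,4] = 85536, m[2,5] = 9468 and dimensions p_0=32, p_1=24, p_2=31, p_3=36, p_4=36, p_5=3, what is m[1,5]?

m[1,5] = min over k∈[1,4] of m[1,k]+m[k+1,5]+p_{0}·p_k·p_{5}.
k=1: 0 + 9468 + 32·24·3 = 11772; k=2: 23808 + 7236 + 32·31·3 = 34020; k=3: 54432 + 3888 + 32·36·3 = 61776; k=4: 85536 + 0 + 32·36·3 = 88992.
Minimum: 11772 at k=1.

11772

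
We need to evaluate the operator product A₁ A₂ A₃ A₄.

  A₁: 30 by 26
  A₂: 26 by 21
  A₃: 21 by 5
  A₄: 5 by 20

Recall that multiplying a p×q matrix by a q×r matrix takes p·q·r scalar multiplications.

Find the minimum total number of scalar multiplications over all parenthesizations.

9630

Adjacent pairs: A₁A₂ = 30·26·21 = 16380; A₂A₃ = 26·21·5 = 2730; A₃A₄ = 21·5·20 = 2100.
Length 3: A₁..A₃: k=1: 0+2730+30·26·5=6630; k=2: 16380+0+30·21·5=19530 → min 6630 | A₂..A₄: k=2: 0+2100+26·21·20=13020; k=3: 2730+0+26·5·20=5330 → min 5330.
Length 4: A₁..A₄: k=1: 0+5330+30·26·20=20930; k=2: 16380+2100+30·21·20=31080; k=3: 6630+0+30·5·20=9630 → min 9630.
Optimal order: ((A₁ (A₂ A₃)) A₄) with cost 9630.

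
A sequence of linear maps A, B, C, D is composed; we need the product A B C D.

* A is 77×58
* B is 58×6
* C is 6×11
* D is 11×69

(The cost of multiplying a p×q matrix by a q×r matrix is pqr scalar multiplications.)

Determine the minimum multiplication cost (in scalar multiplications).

63228

Adjacent pairs: AB = 77·58·6 = 26796; BC = 58·6·11 = 3828; CD = 6·11·69 = 4554.
Length 3: A..C: k=1: 0+3828+77·58·11=52954; k=2: 26796+0+77·6·11=31878 → min 31878 | B..D: k=2: 0+4554+58·6·69=28566; k=3: 3828+0+58·11·69=47850 → min 28566.
Length 4: A..D: k=1: 0+28566+77·58·69=336720; k=2: 26796+4554+77·6·69=63228; k=3: 31878+0+77·11·69=90321 → min 63228.
Optimal order: ((A B) (C D)) with cost 63228.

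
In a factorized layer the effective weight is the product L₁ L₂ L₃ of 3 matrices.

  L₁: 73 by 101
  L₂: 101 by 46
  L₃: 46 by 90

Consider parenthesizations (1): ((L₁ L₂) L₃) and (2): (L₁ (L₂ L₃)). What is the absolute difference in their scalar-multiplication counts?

440332

Order (1) = ((L₁ L₂) L₃): (L₁ L₂): 73×101 by 101×46 → 73×46, cost 73·101·46 = 339158; ((L₁ L₂) L₃): 73×46 by 46×90 → 73×90, cost 73·46·90 = 302220; cumulative 641378. Total 641378.
Order (2) = (L₁ (L₂ L₃)): (L₂ L₃): 101×46 by 46×90 → 101×90, cost 101·46·90 = 418140; (L₁ (L₂ L₃)): 73×101 by 101×90 → 73×90, cost 73·101·90 = 663570; cumulative 1081710. Total 1081710.
Difference: |641378 − 1081710| = 440332.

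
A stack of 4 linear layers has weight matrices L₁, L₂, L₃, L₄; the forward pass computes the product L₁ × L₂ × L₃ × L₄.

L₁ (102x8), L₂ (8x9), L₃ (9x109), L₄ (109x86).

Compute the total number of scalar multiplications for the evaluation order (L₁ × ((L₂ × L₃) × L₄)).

153016

(L₂ × L₃): 8×9 by 9×109 → 8×109, cost 8·9·109 = 7848
((L₂ × L₃) × L₄): 8×109 by 109×86 → 8×86, cost 8·109·86 = 74992; cumulative 82840
(L₁ × ((L₂ × L₃) × L₄)): 102×8 by 8×86 → 102×86, cost 102·8·86 = 70176; cumulative 153016
Total: 153016 scalar multiplications.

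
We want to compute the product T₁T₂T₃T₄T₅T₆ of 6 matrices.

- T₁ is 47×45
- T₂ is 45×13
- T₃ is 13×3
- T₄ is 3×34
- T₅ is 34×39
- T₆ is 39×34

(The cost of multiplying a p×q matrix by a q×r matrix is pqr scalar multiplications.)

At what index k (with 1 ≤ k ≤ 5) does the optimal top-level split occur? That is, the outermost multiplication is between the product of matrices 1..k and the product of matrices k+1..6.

Adjacent pairs: T₁T₂ = 47·45·13 = 27495; T₂T₃ = 45·13·3 = 1755; T₃T₄ = 13·3·34 = 1326; T₄T₅ = 3·34·39 = 3978; T₅T₆ = 34·39·34 = 45084.
Length 3: T₁..T₃: k=1: 0+1755+47·45·3=8100; k=2: 27495+0+47·13·3=29328 → min 8100 | T₂..T₄: k=2: 0+1326+45·13·34=21216; k=3: 1755+0+45·3·34=6345 → min 6345 | T₃..T₅: k=3: 0+3978+13·3·39=5499; k=4: 1326+0+13·34·39=18564 → min 5499 | T₄..T₆: k=4: 0+45084+3·34·34=48552; k=5: 3978+0+3·39·34=7956 → min 7956.
Length 4: T₁..T₄: k=1: 0+6345+47·45·34=78255; k=2: 27495+1326+47·13·34=49595; k=3: 8100+0+47·3·34=12894 → min 12894 | T₂..T₅: k=2: 0+5499+45·13·39=28314; k=3: 1755+3978+45·3·39=10998; k=4: 6345+0+45·34·39=66015 → min 10998 | T₃..T₆: k=3: 0+7956+13·3·34=9282; k=4: 1326+45084+13·34·34=61438; k=5: 5499+0+13·39·34=22737 → min 9282.
Length 5: T₁..T₅: k=1: 0+10998+47·45·39=93483; k=2: 27495+5499+47·13·39=56823; k=3: 8100+3978+47·3·39=17577; k=4: 12894+0+47·34·39=75216 → min 17577 | T₂..T₆: k=2: 0+9282+45·13·34=29172; k=3: 1755+7956+45·3·34=14301; k=4: 6345+45084+45·34·34=103449; k=5: 10998+0+45·39·34=70668 → min 14301.
Top-level splits: k=1: (T₁..T₁)·(T₂..T₆) → 0+14301+47·45·34 = 86211; k=2: (T₁..T₂)·(T₃..T₆) → 27495+9282+47·13·34 = 57551; k=3: (T₁..T₃)·(T₄..T₆) → 8100+7956+47·3·34 = 20850; k=4: (T₁..T₄)·(T₅..T₆) → 12894+45084+47·34·34 = 112310; k=5: (T₁..T₅)·(T₆..T₆) → 17577+0+47·39·34 = 79899.
Best split is after T₃, i.e. k = 3.

3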